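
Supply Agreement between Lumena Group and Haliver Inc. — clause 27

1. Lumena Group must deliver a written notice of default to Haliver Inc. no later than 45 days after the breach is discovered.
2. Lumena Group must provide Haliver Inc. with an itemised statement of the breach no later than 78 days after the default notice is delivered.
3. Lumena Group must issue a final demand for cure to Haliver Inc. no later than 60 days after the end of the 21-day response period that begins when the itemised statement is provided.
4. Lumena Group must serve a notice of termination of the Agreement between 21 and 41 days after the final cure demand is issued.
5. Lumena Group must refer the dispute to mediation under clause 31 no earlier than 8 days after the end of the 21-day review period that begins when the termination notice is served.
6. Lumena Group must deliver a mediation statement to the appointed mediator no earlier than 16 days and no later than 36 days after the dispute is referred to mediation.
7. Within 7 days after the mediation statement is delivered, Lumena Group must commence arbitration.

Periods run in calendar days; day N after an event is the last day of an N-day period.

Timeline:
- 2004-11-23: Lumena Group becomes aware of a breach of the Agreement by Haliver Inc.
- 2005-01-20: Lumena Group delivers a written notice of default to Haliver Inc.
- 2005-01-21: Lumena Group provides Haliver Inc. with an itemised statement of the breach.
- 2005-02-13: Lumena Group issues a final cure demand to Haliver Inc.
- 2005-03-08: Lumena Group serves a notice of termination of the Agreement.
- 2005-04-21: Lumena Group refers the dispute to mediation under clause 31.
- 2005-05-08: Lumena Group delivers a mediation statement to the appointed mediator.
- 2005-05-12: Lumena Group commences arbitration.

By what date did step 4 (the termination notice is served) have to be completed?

2005-03-26

Step 4 runs from 2005-02-13, when the final cure demand is issued. The window is 21–41 days after 2005-02-13; it closes on 2005-03-26.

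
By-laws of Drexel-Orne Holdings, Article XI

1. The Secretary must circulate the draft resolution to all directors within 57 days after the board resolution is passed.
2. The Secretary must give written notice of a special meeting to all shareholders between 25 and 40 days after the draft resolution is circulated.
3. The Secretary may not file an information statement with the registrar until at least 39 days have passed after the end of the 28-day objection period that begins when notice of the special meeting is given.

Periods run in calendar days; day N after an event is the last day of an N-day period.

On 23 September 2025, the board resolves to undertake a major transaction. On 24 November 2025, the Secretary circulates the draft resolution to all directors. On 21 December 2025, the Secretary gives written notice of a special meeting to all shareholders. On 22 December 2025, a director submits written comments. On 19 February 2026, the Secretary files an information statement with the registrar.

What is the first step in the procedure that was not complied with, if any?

Step 1

Step 1 — counting 57 days from 23 September 2025 (when the board resolution is passed) gives a deadline of 19 November 2025; done 24 November 2025 — 5 days late.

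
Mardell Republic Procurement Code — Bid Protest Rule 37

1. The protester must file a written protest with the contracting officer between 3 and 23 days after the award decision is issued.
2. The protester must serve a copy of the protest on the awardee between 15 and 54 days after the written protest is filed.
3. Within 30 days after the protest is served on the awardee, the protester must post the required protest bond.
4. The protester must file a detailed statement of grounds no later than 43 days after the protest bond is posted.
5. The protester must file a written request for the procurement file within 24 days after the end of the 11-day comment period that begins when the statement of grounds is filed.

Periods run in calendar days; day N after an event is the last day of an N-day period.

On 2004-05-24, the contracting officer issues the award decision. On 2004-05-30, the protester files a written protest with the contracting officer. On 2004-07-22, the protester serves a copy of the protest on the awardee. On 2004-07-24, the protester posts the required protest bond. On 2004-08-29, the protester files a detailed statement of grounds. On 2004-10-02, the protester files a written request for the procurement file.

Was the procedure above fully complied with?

Yes

Step 1: the window is 3–23 days after 2004-05-24 (when the award decision is issued), so 2004-05-27 through 2004-06-16; 2004-05-30 falls inside that range.
Step 2: the window is 15–54 days after 2004-05-30 (when the written protest is filed), so 2004-06-14 through 2004-07-23; done 2004-07-22 — within the window.
Step 3: 30 days after 2004-07-22 (when the protest is served on the awardee) is 2004-08-21; completed 2004-07-24, before the deadline.
Step 4: 43 days after 2004-07-24 (when the protest bond is posted) is 2004-09-05; completed 2004-08-29, before the deadline.
Step 5: 24 days after 2004-09-09 (end of the 11-day comment period, which began when the statement of grounds is filed on 2004-08-29) is 2004-10-03; 2004-10-02 is within that limit.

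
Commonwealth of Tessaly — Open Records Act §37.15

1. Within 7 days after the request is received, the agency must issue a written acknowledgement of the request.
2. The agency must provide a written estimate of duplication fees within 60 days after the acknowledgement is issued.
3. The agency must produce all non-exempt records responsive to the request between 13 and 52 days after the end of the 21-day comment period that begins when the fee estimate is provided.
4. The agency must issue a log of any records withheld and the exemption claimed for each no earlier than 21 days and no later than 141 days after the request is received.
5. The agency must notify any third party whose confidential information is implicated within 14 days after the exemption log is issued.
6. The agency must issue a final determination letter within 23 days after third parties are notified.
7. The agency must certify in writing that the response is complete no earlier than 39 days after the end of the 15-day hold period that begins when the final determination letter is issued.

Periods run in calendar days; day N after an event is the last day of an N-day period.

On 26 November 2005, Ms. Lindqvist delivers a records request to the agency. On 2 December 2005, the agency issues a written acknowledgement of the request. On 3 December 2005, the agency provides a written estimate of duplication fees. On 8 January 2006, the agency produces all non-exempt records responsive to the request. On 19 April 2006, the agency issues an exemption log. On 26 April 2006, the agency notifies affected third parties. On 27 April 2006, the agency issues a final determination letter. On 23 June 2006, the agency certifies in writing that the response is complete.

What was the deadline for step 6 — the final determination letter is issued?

Step 6 runs from 26 April 2006, when third parties are notified. 23 days after 26 April 2006 is 19 May 2006.

19 May 2006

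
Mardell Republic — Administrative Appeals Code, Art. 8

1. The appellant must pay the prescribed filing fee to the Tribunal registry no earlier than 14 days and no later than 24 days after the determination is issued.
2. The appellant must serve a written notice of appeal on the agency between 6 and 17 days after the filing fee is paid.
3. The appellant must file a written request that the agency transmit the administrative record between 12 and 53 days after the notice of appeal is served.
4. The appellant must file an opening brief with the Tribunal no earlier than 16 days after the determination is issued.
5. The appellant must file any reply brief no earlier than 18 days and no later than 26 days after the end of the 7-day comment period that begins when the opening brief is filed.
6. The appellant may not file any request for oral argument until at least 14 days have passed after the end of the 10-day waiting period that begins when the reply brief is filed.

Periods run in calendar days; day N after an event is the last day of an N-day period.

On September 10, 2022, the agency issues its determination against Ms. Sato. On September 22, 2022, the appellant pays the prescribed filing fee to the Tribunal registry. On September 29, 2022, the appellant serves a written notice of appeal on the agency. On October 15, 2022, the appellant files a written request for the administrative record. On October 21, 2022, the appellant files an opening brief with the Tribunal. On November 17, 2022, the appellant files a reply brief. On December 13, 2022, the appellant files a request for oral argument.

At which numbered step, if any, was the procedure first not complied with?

Step 1: the window is 14–24 days after September 10, 2022 (when the determination is issued), so September 24, 2022 through October 4, 2022; September 22, 2022 is 2 days too early.

Step 1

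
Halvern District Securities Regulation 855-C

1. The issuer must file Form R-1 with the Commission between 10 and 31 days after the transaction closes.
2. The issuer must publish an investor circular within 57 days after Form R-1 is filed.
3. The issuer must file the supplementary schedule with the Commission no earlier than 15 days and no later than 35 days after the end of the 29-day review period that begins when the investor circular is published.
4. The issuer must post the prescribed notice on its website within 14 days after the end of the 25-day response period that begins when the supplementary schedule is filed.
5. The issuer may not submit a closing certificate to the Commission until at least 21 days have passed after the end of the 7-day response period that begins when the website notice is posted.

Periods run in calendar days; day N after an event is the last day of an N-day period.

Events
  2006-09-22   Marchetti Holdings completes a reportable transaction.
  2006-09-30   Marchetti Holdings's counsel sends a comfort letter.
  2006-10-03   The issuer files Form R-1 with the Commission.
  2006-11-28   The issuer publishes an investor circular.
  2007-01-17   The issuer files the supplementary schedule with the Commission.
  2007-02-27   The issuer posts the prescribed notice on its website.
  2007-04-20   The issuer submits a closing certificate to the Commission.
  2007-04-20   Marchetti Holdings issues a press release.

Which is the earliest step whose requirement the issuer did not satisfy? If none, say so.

Step 4

Step 1: the window is 10–31 days after 2006-09-22 (when the transaction closes), so 2006-10-02 through 2006-10-23; done 2006-10-03, which is between those dates.
Step 2: 57 days after 2006-10-03 (when Form R-1 is filed) is 2006-11-29; done 2006-11-28 — timely.
Step 3: the window is 15–35 days after 2006-12-27 (end of the 29-day review period, which began when the investor circular is published on 2006-11-28), so 2007-01-11 through 2007-01-31; 2007-01-17 falls inside that range.
Step 4: 14 days after 2007-02-11 (end of the 25-day response period, which began when the supplementary schedule is filed on 2007-01-17) is 2007-02-25; 2007-02-27 misses that deadline by 2 days.
No need to go further; step 4 was not satisfied.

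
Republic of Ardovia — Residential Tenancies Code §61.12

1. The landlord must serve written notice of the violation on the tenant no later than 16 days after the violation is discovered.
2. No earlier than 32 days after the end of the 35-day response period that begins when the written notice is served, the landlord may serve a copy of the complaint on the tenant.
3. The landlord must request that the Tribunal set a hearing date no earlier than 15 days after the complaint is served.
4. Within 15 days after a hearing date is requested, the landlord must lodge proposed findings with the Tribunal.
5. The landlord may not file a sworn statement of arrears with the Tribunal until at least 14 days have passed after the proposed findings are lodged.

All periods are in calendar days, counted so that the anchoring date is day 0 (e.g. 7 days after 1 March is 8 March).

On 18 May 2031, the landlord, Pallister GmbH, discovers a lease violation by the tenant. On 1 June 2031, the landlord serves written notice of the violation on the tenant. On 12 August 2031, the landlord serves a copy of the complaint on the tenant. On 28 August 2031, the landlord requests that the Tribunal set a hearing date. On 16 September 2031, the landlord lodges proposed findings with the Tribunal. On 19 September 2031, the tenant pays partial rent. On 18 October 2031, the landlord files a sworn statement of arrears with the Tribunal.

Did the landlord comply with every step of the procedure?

No

(1) due by 18 May 2031 + 16 days = 3 June 2031; 1 June 2031 is within that limit.
(2) permitted from 6 July 2031 + 32 days = 7 August 2031 onward; done 12 August 2031, after the minimum wait.
(3) permitted from 12 August 2031 + 15 days = 27 August 2031 onward; done 28 August 2031, after the minimum wait.
(4) due by 28 August 2031 + 15 days = 12 September 2031; 16 September 2031 misses that deadline by 4 days.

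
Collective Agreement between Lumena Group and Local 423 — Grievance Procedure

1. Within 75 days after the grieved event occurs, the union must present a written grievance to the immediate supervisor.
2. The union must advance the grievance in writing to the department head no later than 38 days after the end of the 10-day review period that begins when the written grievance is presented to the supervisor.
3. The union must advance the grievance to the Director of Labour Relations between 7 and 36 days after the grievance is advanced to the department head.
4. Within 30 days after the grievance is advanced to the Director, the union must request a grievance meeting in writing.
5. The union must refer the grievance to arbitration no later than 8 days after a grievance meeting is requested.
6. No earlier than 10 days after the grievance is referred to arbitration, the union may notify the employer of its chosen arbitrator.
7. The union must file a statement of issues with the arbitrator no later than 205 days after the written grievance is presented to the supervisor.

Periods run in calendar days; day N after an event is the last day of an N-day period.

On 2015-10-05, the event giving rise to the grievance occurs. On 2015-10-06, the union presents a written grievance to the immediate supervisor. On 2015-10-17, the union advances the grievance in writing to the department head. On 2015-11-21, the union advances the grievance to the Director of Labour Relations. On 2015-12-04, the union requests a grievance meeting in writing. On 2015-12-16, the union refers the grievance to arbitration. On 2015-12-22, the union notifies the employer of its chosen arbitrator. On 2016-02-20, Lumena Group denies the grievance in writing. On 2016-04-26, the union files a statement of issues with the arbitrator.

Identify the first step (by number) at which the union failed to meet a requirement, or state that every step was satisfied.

Step 5

(1) due by 2015-10-05 + 75 days = 2015-12-19; done 2015-10-06 — timely.
(2) due by 2015-10-16 + 38 days = 2015-11-23; completed 2015-10-17, before the deadline.
(3) the permitted window runs from 2015-10-17 + 7 = 2015-10-24 to 2015-10-17 + 36 = 2015-11-22; done 2015-11-21 — within the window.
(4) due by 2015-11-21 + 30 days = 2015-12-21; completed 2015-12-04, before the deadline.
(5) due by 2015-12-04 + 8 days = 2015-12-12; 2015-12-16 misses that deadline by 4 days.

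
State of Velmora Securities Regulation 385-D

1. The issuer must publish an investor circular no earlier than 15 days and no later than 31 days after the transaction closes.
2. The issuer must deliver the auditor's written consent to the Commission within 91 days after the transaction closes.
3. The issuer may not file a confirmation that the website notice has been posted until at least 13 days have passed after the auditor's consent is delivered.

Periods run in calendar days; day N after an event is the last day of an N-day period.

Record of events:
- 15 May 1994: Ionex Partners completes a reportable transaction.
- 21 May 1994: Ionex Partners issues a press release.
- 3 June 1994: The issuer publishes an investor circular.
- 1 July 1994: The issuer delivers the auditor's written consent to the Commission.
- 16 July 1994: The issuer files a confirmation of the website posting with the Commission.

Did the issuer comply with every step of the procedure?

Step 1 — 15 and 31 days from 15 May 1994 (when the transaction closes) are 30 May 1994 and 15 June 1994 respectively; done 3 June 1994 — within the window.
Step 2 — counting 91 days from 15 May 1994 (when the transaction closes) gives a deadline of 14 August 1994; done 1 July 1994 — timely.
Step 3 — must wait 13 days from 1 July 1994 (when the auditor's consent is delivered), so not before 14 July 1994; 16 July 1994 is on or after that date.

Yes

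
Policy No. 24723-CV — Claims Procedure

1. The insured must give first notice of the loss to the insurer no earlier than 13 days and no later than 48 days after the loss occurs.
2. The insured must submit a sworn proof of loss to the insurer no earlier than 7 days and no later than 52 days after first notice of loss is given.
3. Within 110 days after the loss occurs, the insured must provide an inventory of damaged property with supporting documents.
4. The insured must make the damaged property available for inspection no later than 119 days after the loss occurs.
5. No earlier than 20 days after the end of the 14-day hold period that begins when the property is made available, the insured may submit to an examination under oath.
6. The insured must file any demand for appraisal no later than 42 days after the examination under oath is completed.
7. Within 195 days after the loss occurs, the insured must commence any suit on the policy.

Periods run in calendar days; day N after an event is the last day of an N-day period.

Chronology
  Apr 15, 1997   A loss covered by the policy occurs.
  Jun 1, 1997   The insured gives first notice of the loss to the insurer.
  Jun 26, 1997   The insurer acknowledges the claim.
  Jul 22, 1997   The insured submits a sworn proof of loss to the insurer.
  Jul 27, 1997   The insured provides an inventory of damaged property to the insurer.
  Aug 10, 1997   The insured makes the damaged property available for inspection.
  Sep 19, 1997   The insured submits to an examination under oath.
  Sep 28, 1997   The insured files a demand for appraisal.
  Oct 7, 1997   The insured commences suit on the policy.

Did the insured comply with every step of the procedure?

Yes

(1) the permitted window runs from Apr 15, 1997 + 13 = Apr 28, 1997 to Apr 15, 1997 + 48 = Jun 2, 1997; done Jun 1, 1997 — within the window.
(2) the permitted window runs from Jun 1, 1997 + 7 = Jun 8, 1997 to Jun 1, 1997 + 52 = Jul 23, 1997; done Jul 22, 1997, which is between those dates.
(3) due by Apr 15, 1997 + 110 days = Aug 3, 1997; completed Jul 27, 1997, before the deadline.
(4) due by Apr 15, 1997 + 119 days = Aug 12, 1997; completed Aug 10, 1997, before the deadline.
(5) permitted from Aug 24, 1997 + 20 days = Sep 13, 1997 onward; Sep 19, 1997 is on or after that date.
(6) due by Sep 19, 1997 + 42 days = Oct 31, 1997; completed Sep 28, 1997, before the deadline.
(7) due by Apr 15, 1997 + 195 days = Oct 27, 1997; done Oct 7, 1997 — timely.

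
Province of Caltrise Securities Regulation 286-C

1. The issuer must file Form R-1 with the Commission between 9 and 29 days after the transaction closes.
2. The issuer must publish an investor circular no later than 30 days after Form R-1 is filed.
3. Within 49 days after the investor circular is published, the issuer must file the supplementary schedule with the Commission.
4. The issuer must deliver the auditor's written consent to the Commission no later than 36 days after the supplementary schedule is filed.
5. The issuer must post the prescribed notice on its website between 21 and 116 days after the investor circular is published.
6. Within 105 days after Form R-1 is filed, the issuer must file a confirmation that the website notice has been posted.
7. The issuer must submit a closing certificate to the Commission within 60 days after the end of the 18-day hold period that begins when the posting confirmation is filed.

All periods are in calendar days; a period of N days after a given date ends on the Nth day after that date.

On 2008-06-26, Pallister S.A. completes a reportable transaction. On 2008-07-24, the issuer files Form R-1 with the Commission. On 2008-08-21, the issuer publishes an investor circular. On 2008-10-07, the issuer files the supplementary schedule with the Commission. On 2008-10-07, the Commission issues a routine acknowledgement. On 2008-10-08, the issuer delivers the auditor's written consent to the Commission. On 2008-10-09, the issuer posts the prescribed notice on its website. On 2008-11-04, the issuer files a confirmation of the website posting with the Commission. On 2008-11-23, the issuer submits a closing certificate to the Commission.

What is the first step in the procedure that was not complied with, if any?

None — every step was satisfied

(1) the permitted window runs from 2008-06-26 + 9 = 2008-07-05 to 2008-06-26 + 29 = 2008-07-25; 2008-07-24 falls inside that range.
(2) due by 2008-07-24 + 30 days = 2008-08-23; 2008-08-21 is within that limit.
(3) due by 2008-08-21 + 49 days = 2008-10-09; completed 2008-10-07, before the deadline.
(4) due by 2008-10-07 + 36 days = 2008-11-12; done 2008-10-08 — timely.
(5) the permitted window runs from 2008-08-21 + 21 = 2008-09-11 to 2008-08-21 + 116 = 2008-12-15; 2008-10-09 falls inside that range.
(6) due by 2008-07-24 + 105 days = 2008-11-06; completed 2008-11-04, before the deadline.
(7) due by 2008-11-22 + 60 days = 2009-01-21; completed 2008-11-23, before the deadline.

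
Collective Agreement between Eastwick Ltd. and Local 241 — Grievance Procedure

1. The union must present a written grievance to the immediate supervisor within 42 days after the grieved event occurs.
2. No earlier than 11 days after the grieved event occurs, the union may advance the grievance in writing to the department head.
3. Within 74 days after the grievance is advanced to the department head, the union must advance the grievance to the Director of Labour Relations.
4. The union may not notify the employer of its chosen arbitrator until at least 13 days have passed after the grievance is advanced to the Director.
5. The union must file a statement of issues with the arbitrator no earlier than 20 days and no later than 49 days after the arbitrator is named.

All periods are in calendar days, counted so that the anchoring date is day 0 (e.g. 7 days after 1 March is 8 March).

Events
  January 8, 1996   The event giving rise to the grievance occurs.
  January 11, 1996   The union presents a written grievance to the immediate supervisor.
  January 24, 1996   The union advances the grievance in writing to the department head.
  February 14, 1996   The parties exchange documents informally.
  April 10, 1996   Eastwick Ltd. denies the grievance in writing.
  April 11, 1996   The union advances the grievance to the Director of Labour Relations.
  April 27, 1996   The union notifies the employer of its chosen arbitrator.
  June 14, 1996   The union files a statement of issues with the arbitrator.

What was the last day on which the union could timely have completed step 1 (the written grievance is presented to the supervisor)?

February 19, 1996

Step 1 runs from January 8, 1996, when the grieved event occurs. 42 days after January 8, 1996 is February 19, 1996.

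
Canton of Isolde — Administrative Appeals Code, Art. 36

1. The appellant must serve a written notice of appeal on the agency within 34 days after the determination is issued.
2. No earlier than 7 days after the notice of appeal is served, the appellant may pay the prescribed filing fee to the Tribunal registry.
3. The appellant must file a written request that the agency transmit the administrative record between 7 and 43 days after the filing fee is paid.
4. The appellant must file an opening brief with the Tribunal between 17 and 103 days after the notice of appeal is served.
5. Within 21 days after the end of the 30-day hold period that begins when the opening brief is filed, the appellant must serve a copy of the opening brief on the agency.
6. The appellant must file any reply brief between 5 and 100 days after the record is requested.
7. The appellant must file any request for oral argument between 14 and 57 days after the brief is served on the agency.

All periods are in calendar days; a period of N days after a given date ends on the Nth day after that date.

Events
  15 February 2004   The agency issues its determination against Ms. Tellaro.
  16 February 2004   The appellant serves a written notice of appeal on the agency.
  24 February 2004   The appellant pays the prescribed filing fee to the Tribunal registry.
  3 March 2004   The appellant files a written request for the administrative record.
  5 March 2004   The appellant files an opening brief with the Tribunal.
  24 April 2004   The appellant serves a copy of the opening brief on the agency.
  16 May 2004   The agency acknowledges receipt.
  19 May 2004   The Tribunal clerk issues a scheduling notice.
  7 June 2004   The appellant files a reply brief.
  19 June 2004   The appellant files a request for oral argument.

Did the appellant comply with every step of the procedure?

Yes

Step 1 — counting 34 days from 15 February 2004 (when the determination is issued) gives a deadline of 20 March 2004; completed 16 February 2004, before the deadline.
Step 2 — must wait 7 days from 16 February 2004 (when the notice of appeal is served), so not before 23 February 2004; done 24 February 2004 — permitted.
Step 3 — 7 and 43 days from 24 February 2004 (when the filing fee is paid) are 2 March 2004 and 7 April 2004 respectively; 3 March 2004 falls inside that range.
Step 4 — 17 and 103 days from 16 February 2004 (when the notice of appeal is served) are 4 March 2004 and 29 May 2004 respectively; done 5 March 2004, which is between those dates.
Step 5 — counting 21 days from 4 April 2004 (end of the 30-day hold period, which began when the opening brief is filed on 5 March 2004) gives a deadline of 25 April 2004; 24 April 2004 is within that limit.
Step 6 — 5 and 100 days from 3 March 2004 (when the record is requested) are 8 March 2004 and 11 June 2004 respectively; done 7 June 2004, which is between those dates.
Step 7 — 14 and 57 days from 24 April 2004 (when the brief is served on the agency) are 8 May 2004 and 20 June 2004 respectively; done 19 June 2004, which is between those dates.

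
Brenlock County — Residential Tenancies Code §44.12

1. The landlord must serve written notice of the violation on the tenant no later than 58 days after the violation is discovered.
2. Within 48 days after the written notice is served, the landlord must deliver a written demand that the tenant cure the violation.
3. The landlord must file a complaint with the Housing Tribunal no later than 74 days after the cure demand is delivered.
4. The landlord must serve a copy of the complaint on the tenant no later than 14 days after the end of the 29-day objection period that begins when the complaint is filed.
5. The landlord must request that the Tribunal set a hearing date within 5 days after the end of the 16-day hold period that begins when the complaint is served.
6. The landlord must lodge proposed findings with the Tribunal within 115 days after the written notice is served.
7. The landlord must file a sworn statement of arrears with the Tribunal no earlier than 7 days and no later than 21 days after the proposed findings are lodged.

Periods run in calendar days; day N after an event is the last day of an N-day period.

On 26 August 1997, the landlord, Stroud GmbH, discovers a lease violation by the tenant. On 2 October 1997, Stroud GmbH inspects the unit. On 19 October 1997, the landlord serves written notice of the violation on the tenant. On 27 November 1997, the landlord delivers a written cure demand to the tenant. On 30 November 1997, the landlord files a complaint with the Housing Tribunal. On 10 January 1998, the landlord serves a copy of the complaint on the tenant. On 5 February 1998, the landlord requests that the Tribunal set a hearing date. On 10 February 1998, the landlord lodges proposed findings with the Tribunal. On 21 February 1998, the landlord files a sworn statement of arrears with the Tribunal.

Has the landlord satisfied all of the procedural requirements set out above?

No

(1) due by 26 August 1997 + 58 days = 23 October 1997; completed 19 October 1997, before the deadline.
(2) due by 19 October 1997 + 48 days = 6 December 1997; 27 November 1997 is within that limit.
(3) due by 27 November 1997 + 74 days = 9 February 1998; done 30 November 1997 — timely.
(4) due by 29 December 1997 + 14 days = 12 January 1998; done 10 January 1998 — timely.
(5) due by 26 January 1998 + 5 days = 31 January 1998; done 5 February 1998 — 5 days late.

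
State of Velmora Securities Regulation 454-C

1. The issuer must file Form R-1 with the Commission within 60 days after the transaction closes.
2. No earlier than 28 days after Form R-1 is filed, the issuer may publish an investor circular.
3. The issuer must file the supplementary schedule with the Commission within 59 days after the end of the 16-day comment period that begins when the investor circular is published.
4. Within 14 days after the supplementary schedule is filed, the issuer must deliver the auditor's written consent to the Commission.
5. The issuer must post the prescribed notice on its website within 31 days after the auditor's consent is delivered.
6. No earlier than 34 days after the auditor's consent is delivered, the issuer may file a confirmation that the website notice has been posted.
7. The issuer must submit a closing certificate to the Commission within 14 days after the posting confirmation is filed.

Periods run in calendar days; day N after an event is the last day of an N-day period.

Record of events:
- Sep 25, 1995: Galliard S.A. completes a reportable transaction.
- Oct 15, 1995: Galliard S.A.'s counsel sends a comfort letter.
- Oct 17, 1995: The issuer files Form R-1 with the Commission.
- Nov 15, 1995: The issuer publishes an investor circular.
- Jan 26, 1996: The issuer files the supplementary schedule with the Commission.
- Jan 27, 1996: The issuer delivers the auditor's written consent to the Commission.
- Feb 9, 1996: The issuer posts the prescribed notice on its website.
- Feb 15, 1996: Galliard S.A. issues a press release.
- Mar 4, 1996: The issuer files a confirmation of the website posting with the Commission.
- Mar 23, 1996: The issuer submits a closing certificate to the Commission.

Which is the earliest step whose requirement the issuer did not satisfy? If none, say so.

Step 7

(1) due by Sep 25, 1995 + 60 days = Nov 24, 1995; done Oct 17, 1995 — timely.
(2) permitted from Oct 17, 1995 + 28 days = Nov 14, 1995 onward; done Nov 15, 1995, after the minimum wait.
(3) due by Dec 1, 1995 + 59 days = Jan 29, 1996; done Jan 26, 1996 — timely.
(4) due by Jan 26, 1996 + 14 days = Feb 9, 1996; completed Jan 27, 1996, before the deadline.
(5) due by Jan 27, 1996 + 31 days = Feb 27, 1996; Feb 9, 1996 is within that limit.
(6) permitted from Jan 27, 1996 + 34 days = Mar 1, 1996 onward; Mar 4, 1996 is on or after that date.
(7) due by Mar 4, 1996 + 14 days = Mar 18, 1996; done Mar 23, 1996 — 5 days late.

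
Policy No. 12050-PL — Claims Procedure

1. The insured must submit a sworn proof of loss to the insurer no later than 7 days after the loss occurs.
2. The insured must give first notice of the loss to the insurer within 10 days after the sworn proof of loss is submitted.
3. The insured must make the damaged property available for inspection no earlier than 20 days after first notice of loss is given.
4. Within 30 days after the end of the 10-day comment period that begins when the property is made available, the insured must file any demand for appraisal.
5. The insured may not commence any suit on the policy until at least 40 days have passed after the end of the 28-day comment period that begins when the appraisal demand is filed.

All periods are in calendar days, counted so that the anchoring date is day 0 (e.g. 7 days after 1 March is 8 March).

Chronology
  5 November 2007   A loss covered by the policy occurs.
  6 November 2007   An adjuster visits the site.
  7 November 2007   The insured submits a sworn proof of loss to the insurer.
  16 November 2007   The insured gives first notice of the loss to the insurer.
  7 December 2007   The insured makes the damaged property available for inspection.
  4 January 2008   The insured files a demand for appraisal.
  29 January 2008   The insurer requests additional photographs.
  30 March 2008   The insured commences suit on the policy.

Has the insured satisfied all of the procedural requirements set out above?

Yes

Step 1 — counting 7 days from 5 November 2007 (when the loss occurs) gives a deadline of 12 November 2007; completed 7 November 2007, before the deadline.
Step 2 — counting 10 days from 7 November 2007 (when the sworn proof of loss is submitted) gives a deadline of 17 November 2007; completed 16 November 2007, before the deadline.
Step 3 — must wait 20 days from 16 November 2007 (when first notice of loss is given), so not before 6 December 2007; done 7 December 2007, after the minimum wait.
Step 4 — counting 30 days from 17 December 2007 (end of the 10-day comment period, which began when the property is made available on 7 December 2007) gives a deadline of 16 January 2008; done 4 January 2008 — timely.
Step 5 — must wait 40 days from 1 February 2008 (end of the 28-day comment period, which began when the appraisal demand is filed on 4 January 2008), so not before 12 March 2008; done 30 March 2008, after the minimum wait.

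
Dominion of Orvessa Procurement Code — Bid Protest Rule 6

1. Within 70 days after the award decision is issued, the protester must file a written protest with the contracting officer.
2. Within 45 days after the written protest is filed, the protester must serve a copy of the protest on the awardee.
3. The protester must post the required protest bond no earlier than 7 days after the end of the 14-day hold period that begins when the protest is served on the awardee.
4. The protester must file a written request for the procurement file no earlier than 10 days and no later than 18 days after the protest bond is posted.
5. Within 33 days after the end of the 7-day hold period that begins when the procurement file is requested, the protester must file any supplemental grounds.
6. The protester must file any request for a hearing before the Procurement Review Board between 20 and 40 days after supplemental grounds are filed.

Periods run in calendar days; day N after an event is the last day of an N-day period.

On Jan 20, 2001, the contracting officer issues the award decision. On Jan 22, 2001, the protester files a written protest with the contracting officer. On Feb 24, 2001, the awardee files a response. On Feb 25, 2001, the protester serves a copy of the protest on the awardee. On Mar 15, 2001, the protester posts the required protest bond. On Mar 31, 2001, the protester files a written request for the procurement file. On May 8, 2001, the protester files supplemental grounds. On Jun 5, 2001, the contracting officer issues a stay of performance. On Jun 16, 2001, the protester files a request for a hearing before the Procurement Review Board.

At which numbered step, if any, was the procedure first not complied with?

(1) due by Jan 20, 2001 + 70 days = Mar 31, 2001; Jan 22, 2001 is within that limit.
(2) due by Jan 22, 2001 + 45 days = Mar 8, 2001; completed Feb 25, 2001, before the deadline.
(3) permitted from Mar 11, 2001 + 7 days = Mar 18, 2001 onward; done Mar 15, 2001 — 3 days too early.
That is the first point of non-compliance.

Step 3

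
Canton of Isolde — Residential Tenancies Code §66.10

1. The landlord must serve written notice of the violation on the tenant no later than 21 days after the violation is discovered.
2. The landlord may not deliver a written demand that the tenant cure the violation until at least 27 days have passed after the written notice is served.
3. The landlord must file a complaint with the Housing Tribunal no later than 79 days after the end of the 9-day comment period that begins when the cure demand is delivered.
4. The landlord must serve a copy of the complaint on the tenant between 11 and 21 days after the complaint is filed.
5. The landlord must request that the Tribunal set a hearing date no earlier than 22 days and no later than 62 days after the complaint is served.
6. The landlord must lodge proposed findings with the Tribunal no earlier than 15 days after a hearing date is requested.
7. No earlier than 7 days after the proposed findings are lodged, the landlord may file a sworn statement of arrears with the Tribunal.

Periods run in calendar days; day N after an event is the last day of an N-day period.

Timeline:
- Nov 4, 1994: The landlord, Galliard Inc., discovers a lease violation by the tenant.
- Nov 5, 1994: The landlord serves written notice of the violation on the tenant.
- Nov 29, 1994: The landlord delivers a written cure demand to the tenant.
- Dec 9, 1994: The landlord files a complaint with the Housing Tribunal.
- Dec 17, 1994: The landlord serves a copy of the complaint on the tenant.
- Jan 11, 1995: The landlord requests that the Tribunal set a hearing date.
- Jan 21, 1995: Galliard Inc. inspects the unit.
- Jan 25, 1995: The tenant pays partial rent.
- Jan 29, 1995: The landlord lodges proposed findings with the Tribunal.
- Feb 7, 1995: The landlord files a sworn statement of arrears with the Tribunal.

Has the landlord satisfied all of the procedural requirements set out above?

No

Step 1 — counting 21 days from Nov 4, 1994 (when the violation is discovered) gives a deadline of Nov 25, 1994; done Nov 5, 1994 — timely.
Step 2 — must wait 27 days from Nov 5, 1994 (when the written notice is served), so not before Dec 2, 1994; Nov 29, 1994 is 3 days before the earliest permitted date.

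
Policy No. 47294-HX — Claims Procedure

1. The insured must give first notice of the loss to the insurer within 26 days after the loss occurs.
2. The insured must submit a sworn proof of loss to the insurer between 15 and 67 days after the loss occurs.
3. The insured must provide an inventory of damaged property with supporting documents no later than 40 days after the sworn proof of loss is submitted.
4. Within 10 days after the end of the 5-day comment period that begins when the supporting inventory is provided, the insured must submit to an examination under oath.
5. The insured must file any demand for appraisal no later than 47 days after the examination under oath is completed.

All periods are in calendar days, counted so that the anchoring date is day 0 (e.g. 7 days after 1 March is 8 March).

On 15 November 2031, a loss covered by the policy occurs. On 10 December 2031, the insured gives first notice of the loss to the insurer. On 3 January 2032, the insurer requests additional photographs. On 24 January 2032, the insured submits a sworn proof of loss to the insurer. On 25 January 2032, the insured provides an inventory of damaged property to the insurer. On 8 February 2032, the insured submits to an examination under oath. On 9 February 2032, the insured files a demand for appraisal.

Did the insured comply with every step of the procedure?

No

Step 1 — counting 26 days from 15 November 2031 (when the loss occurs) gives a deadline of 11 December 2031; done 10 December 2031 — timely.
Step 2 — 15 and 67 days from 15 November 2031 (when the loss occurs) are 30 November 2031 and 21 January 2032 respectively; 24 January 2032 is 3 days past the end of the window.
Later steps need not be reached.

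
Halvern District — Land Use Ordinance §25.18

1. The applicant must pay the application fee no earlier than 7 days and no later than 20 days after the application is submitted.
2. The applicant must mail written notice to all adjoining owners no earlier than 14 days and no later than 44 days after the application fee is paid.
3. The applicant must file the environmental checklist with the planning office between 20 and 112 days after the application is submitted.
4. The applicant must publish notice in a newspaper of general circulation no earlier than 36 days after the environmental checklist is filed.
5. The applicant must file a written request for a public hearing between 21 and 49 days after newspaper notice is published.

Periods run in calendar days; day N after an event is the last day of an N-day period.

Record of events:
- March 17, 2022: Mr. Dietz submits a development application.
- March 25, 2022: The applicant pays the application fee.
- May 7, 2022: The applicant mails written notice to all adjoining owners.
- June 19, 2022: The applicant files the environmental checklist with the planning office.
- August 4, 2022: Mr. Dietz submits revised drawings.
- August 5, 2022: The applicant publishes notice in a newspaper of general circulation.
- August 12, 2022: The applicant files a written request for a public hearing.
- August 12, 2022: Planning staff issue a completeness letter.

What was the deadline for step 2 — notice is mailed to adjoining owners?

Step 2 runs from March 25, 2022, when the application fee is paid. The window is 14–44 days after March 25, 2022; it closes on May 8, 2022.

May 8, 2022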